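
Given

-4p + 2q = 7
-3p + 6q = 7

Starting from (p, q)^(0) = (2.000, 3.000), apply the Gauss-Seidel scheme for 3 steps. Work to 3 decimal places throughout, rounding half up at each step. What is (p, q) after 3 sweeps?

Iteration 1:
  p = (7 - (2)·3.000) / (-4) = -0.250
  q = (7 - (-3)·-0.250) / (6) = 1.042
Iteration 2:
  p = (7 - (2)·1.042) / (-4) = -1.229
  q = (7 - (-3)·-1.229) / (6) = 0.552
Iteration 3:
  p = (7 - (2)·0.552) / (-4) = -1.474
  q = (7 - (-3)·-1.474) / (6) = 0.430

(-1.474, 0.430)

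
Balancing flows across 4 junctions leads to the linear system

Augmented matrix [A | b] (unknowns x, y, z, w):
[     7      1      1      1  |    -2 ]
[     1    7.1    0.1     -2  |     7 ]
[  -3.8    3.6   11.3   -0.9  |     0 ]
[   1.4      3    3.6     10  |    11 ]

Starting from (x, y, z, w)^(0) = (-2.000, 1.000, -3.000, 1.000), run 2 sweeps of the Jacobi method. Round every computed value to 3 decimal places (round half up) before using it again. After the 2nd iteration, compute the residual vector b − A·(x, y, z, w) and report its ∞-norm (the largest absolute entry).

3.281

Iteration 1:
  x = (-2 - (1)·1.000 - (1)·-3.000 - (1)·1.000) / (7) = -0.143
  y = (7 - (1)·-2.000 - (0.1)·-3.000 - (-2)·1.000) / (7.1) = 1.592
  z = (0 - (-3.8)·-2.000 - (3.6)·1.000 - (-0.9)·1.000) / (11.3) = -0.912
  w = (11 - (1.4)·-2.000 - (3)·1.000 - (3.6)·-3.000) / (10) = 2.160
Iteration 2:
  x = (-2 - (1)·1.592 - (1)·-0.912 - (1)·2.160) / (7) = -0.691
  y = (7 - (1)·-0.143 - (0.1)·-0.912 - (-2)·2.160) / (7.1) = 1.627
  z = (0 - (-3.8)·-0.143 - (3.6)·1.592 - (-0.9)·2.160) / (11.3) = -0.383
  w = (11 - (1.4)·-0.143 - (3)·1.592 - (3.6)·-0.912) / (10) = 0.971
Residual b − A·x = (0.622, -1.880, -3.281, -1.245); ∞-norm = 3.281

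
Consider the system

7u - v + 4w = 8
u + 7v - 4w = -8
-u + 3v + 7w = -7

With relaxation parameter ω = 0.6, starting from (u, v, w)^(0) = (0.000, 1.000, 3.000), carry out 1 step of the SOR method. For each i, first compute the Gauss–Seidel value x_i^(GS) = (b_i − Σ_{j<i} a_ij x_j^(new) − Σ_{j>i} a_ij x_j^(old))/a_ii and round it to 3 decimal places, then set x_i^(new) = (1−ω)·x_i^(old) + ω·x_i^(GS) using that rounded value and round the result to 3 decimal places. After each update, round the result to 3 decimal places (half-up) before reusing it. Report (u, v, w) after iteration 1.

(-0.257, 0.765, 0.381)

Iteration 1:
  u: GS value = (8 - (-1)·1.000 - (4)·3.000) / (7) = -0.429;  u ← (1−ω)·0.000 + ω·-0.429 = -0.257
  v: GS value = (-8 - (1)·-0.257 - (-4)·3.000) / (7) = 0.608;  v ← (1−ω)·1.000 + ω·0.608 = 0.765
  w: GS value = (-7 - (-1)·-0.257 - (3)·0.765) / (7) = -1.365;  w ← (1−ω)·3.000 + ω·-1.365 = 0.381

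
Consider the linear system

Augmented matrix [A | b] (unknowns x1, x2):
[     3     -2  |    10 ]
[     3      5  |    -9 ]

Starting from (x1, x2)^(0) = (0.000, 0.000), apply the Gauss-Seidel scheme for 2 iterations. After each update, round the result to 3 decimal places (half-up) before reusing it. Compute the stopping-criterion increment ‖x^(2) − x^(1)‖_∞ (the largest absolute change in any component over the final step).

Iteration 1:
  x1 = (10 - (-2)·0.000) / (3) = 3.333
  x2 = (-9 - (3)·3.333) / (5) = -3.800
Iteration 2:
  x1 = (10 - (-2)·-3.800) / (3) = 0.800
  x2 = (-9 - (3)·0.800) / (5) = -2.280
Change: (-2.533, 1.520) → max |·| = 2.533

2.533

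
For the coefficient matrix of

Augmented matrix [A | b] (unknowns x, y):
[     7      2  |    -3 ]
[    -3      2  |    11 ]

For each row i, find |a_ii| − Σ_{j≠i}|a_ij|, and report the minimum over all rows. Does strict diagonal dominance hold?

row 1: |7| − (2) = 5
row 2: |2| − (3) = -1
minimum over rows = -1 → not strictly diagonally dominant

-1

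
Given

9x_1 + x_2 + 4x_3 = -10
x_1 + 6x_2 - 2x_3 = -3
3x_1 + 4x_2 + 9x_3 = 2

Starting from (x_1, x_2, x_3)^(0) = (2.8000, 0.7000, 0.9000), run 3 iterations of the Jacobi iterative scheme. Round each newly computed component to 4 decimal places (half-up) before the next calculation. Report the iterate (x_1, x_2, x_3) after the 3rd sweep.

(-1.5130, -0.0535, 0.6724)

Iteration 1:
  x_1 = (-10 - (1)·0.7000 - (4)·0.9000) / (9) = -1.5889
  x_2 = (-3 - (1)·2.8000 - (-2)·0.9000) / (6) = -0.6667
  x_3 = (2 - (3)·2.8000 - (4)·0.7000) / (9) = -1.0222
Iteration 2:
  x_1 = (-10 - (1)·-0.6667 - (4)·-1.0222) / (9) = -0.5827
  x_2 = (-3 - (1)·-1.5889 - (-2)·-1.0222) / (6) = -0.5759
  x_3 = (2 - (3)·-1.5889 - (4)·-0.6667) / (9) = 1.0482
Iteration 3:
  x_1 = (-10 - (1)·-0.5759 - (4)·1.0482) / (9) = -1.5130
  x_2 = (-3 - (1)·-0.5827 - (-2)·1.0482) / (6) = -0.0535
  x_3 = (2 - (3)·-0.5827 - (4)·-0.5759) / (9) = 0.6724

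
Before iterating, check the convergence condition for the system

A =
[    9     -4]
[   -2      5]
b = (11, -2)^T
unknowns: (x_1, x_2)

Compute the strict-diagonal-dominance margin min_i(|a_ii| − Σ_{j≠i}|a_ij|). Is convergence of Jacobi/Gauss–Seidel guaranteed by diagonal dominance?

3

row 1: |9| − (4) = 5
row 2: |5| − (2) = 3
minimum over rows = 3 → strictly diagonally dominant (convergence guaranteed)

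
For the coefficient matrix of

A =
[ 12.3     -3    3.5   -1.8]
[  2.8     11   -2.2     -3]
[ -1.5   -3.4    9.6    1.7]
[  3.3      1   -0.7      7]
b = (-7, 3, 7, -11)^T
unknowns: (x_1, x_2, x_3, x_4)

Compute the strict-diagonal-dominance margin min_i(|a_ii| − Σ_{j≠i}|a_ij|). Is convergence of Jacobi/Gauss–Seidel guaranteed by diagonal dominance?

2

row 1: |12.3| − (3+3.5+1.8) = 4
row 2: |11| − (2.8+2.2+3) = 3
row 3: |9.6| − (1.5+3.4+1.7) = 3
row 4: |7| − (3.3+1+0.7) = 2
minimum over rows = 2 → strictly diagonally dominant (convergence guaranteed)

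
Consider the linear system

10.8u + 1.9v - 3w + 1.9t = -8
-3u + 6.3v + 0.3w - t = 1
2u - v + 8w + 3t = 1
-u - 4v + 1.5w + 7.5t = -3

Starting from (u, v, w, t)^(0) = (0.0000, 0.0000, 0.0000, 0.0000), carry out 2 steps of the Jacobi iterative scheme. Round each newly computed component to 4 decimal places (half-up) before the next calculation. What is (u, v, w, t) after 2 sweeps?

Iteration 1:
  u = (-8 - (1.9)·0.0000 - (-3)·0.0000 - (1.9)·0.0000) / (10.8) = -0.7407
  v = (1 - (-3)·0.0000 - (0.3)·0.0000 - (-1)·0.0000) / (6.3) = 0.1587
  w = (1 - (2)·0.0000 - (-1)·0.0000 - (3)·0.0000) / (8) = 0.1250
  t = (-3 - (-1)·0.0000 - (-4)·0.0000 - (1.5)·0.0000) / (7.5) = -0.4000
Iteration 2:
  u = (-8 - (1.9)·0.1587 - (-3)·0.1250 - (1.9)·-0.4000) / (10.8) = -0.6636
  v = (1 - (-3)·-0.7407 - (0.3)·0.1250 - (-1)·-0.4000) / (6.3) = -0.2634
  w = (1 - (2)·-0.7407 - (-1)·0.1587 - (3)·-0.4000) / (8) = 0.4800
  t = (-3 - (-1)·-0.7407 - (-4)·0.1587 - (1.5)·0.1250) / (7.5) = -0.4391

(-0.6636, -0.2634, 0.4800, -0.4391)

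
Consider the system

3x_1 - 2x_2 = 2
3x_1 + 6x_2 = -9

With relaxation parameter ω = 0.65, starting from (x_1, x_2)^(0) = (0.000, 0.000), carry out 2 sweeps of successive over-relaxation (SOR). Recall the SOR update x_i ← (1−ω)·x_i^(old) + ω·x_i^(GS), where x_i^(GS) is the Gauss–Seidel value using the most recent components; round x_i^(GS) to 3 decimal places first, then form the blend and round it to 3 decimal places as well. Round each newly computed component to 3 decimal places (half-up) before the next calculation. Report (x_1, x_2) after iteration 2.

Iteration 1:
  x_1: GS value = (2 - (-2)·0.000) / (3) = 0.667;  x_1 ← (1−ω)·0.000 + ω·0.667 = 0.434
  x_2: GS value = (-9 - (3)·0.434) / (6) = -1.717;  x_2 ← (1−ω)·0.000 + ω·-1.717 = -1.116
Iteration 2:
  x_1: GS value = (2 - (-2)·-1.116) / (3) = -0.077;  x_1 ← (1−ω)·0.434 + ω·-0.077 = 0.102
  x_2: GS value = (-9 - (3)·0.102) / (6) = -1.551;  x_2 ← (1−ω)·-1.116 + ω·-1.551 = -1.399

(0.102, -1.399)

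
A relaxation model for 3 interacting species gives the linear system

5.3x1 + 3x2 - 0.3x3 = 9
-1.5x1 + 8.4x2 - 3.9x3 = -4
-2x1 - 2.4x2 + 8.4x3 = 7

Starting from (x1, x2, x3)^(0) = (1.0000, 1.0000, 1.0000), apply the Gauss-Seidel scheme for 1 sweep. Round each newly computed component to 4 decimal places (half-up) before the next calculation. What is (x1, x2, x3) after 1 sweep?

Iteration 1:
  x1 = (9 - (3)·1.0000 - (-0.3)·1.0000) / (5.3) = 1.1887
  x2 = (-4 - (-1.5)·1.1887 - (-3.9)·1.0000) / (8.4) = 0.2004
  x3 = (7 - (-2)·1.1887 - (-2.4)·0.2004) / (8.4) = 1.1736

(1.1887, 0.2004, 1.1736)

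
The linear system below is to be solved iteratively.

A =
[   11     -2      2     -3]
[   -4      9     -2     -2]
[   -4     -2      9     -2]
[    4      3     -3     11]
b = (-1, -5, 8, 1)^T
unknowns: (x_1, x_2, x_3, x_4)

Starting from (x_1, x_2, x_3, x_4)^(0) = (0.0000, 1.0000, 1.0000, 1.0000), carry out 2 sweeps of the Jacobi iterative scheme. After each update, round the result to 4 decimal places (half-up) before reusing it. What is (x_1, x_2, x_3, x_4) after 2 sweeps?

(-0.3287, -0.1583, 0.9652, 0.4187)

Iteration 1:
  x_1 = (-1 - (-2)·1.0000 - (2)·1.0000 - (-3)·1.0000) / (11) = 0.1818
  x_2 = (-5 - (-4)·0.0000 - (-2)·1.0000 - (-2)·1.0000) / (9) = -0.1111
  x_3 = (8 - (-4)·0.0000 - (-2)·1.0000 - (-2)·1.0000) / (9) = 1.3333
  x_4 = (1 - (4)·0.0000 - (3)·1.0000 - (-3)·1.0000) / (11) = 0.0909
Iteration 2:
  x_1 = (-1 - (-2)·-0.1111 - (2)·1.3333 - (-3)·0.0909) / (11) = -0.3287
  x_2 = (-5 - (-4)·0.1818 - (-2)·1.3333 - (-2)·0.0909) / (9) = -0.1583
  x_3 = (8 - (-4)·0.1818 - (-2)·-0.1111 - (-2)·0.0909) / (9) = 0.9652
  x_4 = (1 - (4)·0.1818 - (3)·-0.1111 - (-3)·1.3333) / (11) = 0.4187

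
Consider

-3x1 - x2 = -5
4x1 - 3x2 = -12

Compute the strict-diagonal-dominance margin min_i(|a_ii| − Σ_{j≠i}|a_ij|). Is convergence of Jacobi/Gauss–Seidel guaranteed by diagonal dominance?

row 1: |-3| − (1) = 2
row 2: |-3| − (4) = -1
minimum over rows = -1 → not strictly diagonally dominant

-1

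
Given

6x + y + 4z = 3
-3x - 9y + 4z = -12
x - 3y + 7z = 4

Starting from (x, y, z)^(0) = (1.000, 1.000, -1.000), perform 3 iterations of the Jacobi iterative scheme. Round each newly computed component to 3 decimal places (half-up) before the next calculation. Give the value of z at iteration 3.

1.187

Iteration 1:
  x = (3 - (1)·1.000 - (4)·-1.000) / (6) = 1.000
  y = (-12 - (-3)·1.000 - (4)·-1.000) / (-9) = 0.556
  z = (4 - (1)·1.000 - (-3)·1.000) / (7) = 0.857
Iteration 2:
  x = (3 - (1)·0.556 - (4)·0.857) / (6) = -0.164
  y = (-12 - (-3)·1.000 - (4)·0.857) / (-9) = 1.381
  z = (4 - (1)·1.000 - (-3)·0.556) / (7) = 0.667
Iteration 3:
  x = (3 - (1)·1.381 - (4)·0.667) / (6) = -0.175
  y = (-12 - (-3)·-0.164 - (4)·0.667) / (-9) = 1.684
  z = (4 - (1)·-0.164 - (-3)·1.381) / (7) = 1.187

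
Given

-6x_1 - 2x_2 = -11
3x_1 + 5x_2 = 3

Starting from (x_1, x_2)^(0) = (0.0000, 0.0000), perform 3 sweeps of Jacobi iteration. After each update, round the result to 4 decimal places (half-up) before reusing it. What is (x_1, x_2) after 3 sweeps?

(2.0000, -0.3800)

Iteration 1:
  x_1 = (-11 - (-2)·0.0000) / (-6) = 1.8333
  x_2 = (3 - (3)·0.0000) / (5) = 0.6000
Iteration 2:
  x_1 = (-11 - (-2)·0.6000) / (-6) = 1.6333
  x_2 = (3 - (3)·1.8333) / (5) = -0.5000
Iteration 3:
  x_1 = (-11 - (-2)·-0.5000) / (-6) = 2.0000
  x_2 = (3 - (3)·1.6333) / (5) = -0.3800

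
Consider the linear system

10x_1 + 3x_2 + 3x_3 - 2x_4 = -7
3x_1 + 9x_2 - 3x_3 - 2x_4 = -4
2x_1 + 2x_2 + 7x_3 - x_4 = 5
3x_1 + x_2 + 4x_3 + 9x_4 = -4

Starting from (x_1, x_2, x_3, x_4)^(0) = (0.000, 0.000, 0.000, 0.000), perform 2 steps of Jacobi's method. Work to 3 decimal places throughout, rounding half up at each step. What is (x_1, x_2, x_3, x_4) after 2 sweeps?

Iteration 1:
  x_1 = (-7 - (3)·0.000 - (3)·0.000 - (-2)·0.000) / (10) = -0.700
  x_2 = (-4 - (3)·0.000 - (-3)·0.000 - (-2)·0.000) / (9) = -0.444
  x_3 = (5 - (2)·0.000 - (2)·0.000 - (-1)·0.000) / (7) = 0.714
  x_4 = (-4 - (3)·0.000 - (1)·0.000 - (4)·0.000) / (9) = -0.444
Iteration 2:
  x_1 = (-7 - (3)·-0.444 - (3)·0.714 - (-2)·-0.444) / (10) = -0.870
  x_2 = (-4 - (3)·-0.700 - (-3)·0.714 - (-2)·-0.444) / (9) = -0.072
  x_3 = (5 - (2)·-0.700 - (2)·-0.444 - (-1)·-0.444) / (7) = 0.978
  x_4 = (-4 - (3)·-0.700 - (1)·-0.444 - (4)·0.714) / (9) = -0.479

(-0.870, -0.072, 0.978, -0.479)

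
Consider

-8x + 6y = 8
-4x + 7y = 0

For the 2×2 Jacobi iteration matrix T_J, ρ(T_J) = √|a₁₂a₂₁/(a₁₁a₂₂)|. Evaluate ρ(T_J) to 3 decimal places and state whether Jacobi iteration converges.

0.655

a₁₂a₂₁/(a₁₁a₂₂) = (6)·(-4) / ((-8)·(7)) = 0.428571
ρ = √|0.428571| = √0.428571 = 0.655
ρ < 1, so Jacobi converges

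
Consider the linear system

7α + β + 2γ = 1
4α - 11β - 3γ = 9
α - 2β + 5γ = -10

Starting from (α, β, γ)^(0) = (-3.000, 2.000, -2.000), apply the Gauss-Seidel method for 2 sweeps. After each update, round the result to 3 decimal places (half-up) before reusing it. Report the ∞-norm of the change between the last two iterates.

0.340

Iteration 1:
  α = (1 - (1)·2.000 - (2)·-2.000) / (7) = 0.429
  β = (9 - (4)·0.429 - (-3)·-2.000) / (-11) = -0.117
  γ = (-10 - (1)·0.429 - (-2)·-0.117) / (5) = -2.133
Iteration 2:
  α = (1 - (1)·-0.117 - (2)·-2.133) / (7) = 0.769
  β = (9 - (4)·0.769 - (-3)·-2.133) / (-11) = 0.043
  γ = (-10 - (1)·0.769 - (-2)·0.043) / (5) = -2.137
Change: (0.340, 0.160, -0.004) → max |·| = 0.340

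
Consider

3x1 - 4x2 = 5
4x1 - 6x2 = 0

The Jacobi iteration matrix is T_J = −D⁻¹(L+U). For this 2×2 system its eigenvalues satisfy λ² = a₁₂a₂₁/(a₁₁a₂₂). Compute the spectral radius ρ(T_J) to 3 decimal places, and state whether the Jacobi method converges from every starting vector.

a₁₂a₂₁/(a₁₁a₂₂) = (-4)·(4) / ((3)·(-6)) = 0.888889
ρ = √|0.888889| = √0.888889 = 0.943
ρ < 1, so Jacobi converges

0.943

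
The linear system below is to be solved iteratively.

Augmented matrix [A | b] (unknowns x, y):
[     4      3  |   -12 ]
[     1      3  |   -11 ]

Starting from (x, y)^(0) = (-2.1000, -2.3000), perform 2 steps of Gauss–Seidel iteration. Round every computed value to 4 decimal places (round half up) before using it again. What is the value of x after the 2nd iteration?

-0.5687

Iteration 1:
  x = (-12 - (3)·-2.3000) / (4) = -1.2750
  y = (-11 - (1)·-1.2750) / (3) = -3.2417
Iteration 2:
  x = (-12 - (3)·-3.2417) / (4) = -0.5687
  y = (-11 - (1)·-0.5687) / (3) = -3.4771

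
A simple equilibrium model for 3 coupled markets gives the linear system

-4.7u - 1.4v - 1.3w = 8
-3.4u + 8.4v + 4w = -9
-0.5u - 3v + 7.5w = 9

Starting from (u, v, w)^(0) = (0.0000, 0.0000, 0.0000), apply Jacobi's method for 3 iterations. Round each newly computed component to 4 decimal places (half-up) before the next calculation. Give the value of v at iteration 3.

Iteration 1:
  u = (8 - (-1.4)·0.0000 - (-1.3)·0.0000) / (-4.7) = -1.7021
  v = (-9 - (-3.4)·0.0000 - (4)·0.0000) / (8.4) = -1.0714
  w = (9 - (-0.5)·0.0000 - (-3)·0.0000) / (7.5) = 1.2000
Iteration 2:
  u = (8 - (-1.4)·-1.0714 - (-1.3)·1.2000) / (-4.7) = -1.7149
  v = (-9 - (-3.4)·-1.7021 - (4)·1.2000) / (8.4) = -2.3318
  w = (9 - (-0.5)·-1.7021 - (-3)·-1.0714) / (7.5) = 0.6580
Iteration 3:
  u = (8 - (-1.4)·-2.3318 - (-1.3)·0.6580) / (-4.7) = -1.1895
  v = (-9 - (-3.4)·-1.7149 - (4)·0.6580) / (8.4) = -2.0789
  w = (9 - (-0.5)·-1.7149 - (-3)·-2.3318) / (7.5) = 0.1530

-2.0789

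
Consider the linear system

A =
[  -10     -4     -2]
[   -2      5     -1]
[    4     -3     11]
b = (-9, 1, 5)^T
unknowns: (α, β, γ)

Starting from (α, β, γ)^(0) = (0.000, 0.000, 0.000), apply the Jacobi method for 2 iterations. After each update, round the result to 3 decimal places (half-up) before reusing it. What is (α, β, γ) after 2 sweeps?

Iteration 1:
  α = (-9 - (-4)·0.000 - (-2)·0.000) / (-10) = 0.900
  β = (1 - (-2)·0.000 - (-1)·0.000) / (5) = 0.200
  γ = (5 - (4)·0.000 - (-3)·0.000) / (11) = 0.455
Iteration 2:
  α = (-9 - (-4)·0.200 - (-2)·0.455) / (-10) = 0.729
  β = (1 - (-2)·0.900 - (-1)·0.455) / (5) = 0.651
  γ = (5 - (4)·0.900 - (-3)·0.200) / (11) = 0.182

(0.729, 0.651, 0.182)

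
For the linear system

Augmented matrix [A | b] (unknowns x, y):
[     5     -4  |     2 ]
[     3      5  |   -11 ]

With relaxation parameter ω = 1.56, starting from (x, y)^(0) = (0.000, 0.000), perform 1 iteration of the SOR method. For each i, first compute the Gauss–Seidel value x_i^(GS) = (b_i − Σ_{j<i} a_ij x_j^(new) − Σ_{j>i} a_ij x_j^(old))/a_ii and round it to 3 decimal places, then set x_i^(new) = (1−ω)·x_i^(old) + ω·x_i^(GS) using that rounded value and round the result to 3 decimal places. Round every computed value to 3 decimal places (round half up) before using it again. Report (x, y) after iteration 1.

(0.624, -4.015)

Iteration 1:
  x: GS value = (2 - (-4)·0.000) / (5) = 0.400;  x ← (1−ω)·0.000 + ω·0.400 = 0.624
  y: GS value = (-11 - (3)·0.624) / (5) = -2.574;  y ← (1−ω)·0.000 + ω·-2.574 = -4.015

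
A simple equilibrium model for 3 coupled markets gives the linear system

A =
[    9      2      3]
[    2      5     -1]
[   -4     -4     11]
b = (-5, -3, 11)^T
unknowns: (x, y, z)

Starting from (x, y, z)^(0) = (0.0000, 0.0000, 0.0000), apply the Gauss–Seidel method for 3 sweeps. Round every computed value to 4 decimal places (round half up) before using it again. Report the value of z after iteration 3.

Iteration 1:
  x = (-5 - (2)·0.0000 - (3)·0.0000) / (9) = -0.5556
  y = (-3 - (2)·-0.5556 - (-1)·0.0000) / (5) = -0.3778
  z = (11 - (-4)·-0.5556 - (-4)·-0.3778) / (11) = 0.6606
Iteration 2:
  x = (-5 - (2)·-0.3778 - (3)·0.6606) / (9) = -0.6918
  y = (-3 - (2)·-0.6918 - (-1)·0.6606) / (5) = -0.1912
  z = (11 - (-4)·-0.6918 - (-4)·-0.1912) / (11) = 0.6789
Iteration 3:
  x = (-5 - (2)·-0.1912 - (3)·0.6789) / (9) = -0.7394
  y = (-3 - (2)·-0.7394 - (-1)·0.6789) / (5) = -0.1685
  z = (11 - (-4)·-0.7394 - (-4)·-0.1685) / (11) = 0.6699

0.6699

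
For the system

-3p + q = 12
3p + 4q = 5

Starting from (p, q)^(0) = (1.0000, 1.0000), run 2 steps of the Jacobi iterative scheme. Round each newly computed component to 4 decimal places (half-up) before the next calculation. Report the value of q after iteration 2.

Iteration 1:
  p = (12 - (1)·1.0000) / (-3) = -3.6667
  q = (5 - (3)·1.0000) / (4) = 0.5000
Iteration 2:
  p = (12 - (1)·0.5000) / (-3) = -3.8333
  q = (5 - (3)·-3.6667) / (4) = 4.0000

4.0000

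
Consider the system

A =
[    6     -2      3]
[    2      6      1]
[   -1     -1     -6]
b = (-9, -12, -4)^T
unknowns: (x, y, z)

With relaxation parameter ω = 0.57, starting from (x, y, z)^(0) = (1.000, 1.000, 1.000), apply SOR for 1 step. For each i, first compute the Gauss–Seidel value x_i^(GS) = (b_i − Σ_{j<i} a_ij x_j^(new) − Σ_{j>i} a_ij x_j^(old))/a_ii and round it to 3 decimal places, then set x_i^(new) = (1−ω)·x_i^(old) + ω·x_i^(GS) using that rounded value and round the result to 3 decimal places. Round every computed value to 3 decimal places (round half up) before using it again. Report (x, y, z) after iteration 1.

Iteration 1:
  x: GS value = (-9 - (-2)·1.000 - (3)·1.000) / (6) = -1.667;  x ← (1−ω)·1.000 + ω·-1.667 = -0.520
  y: GS value = (-12 - (2)·-0.520 - (1)·1.000) / (6) = -1.993;  y ← (1−ω)·1.000 + ω·-1.993 = -0.706
  z: GS value = (-4 - (-1)·-0.520 - (-1)·-0.706) / (-6) = 0.871;  z ← (1−ω)·1.000 + ω·0.871 = 0.926

(-0.520, -0.706, 0.926)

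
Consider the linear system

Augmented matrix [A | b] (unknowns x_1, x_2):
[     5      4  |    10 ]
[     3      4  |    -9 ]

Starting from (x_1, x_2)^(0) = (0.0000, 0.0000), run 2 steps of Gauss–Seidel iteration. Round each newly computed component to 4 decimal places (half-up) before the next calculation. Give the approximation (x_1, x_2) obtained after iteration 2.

(5.0000, -6.0000)

Iteration 1:
  x_1 = (10 - (4)·0.0000) / (5) = 2.0000
  x_2 = (-9 - (3)·2.0000) / (4) = -3.7500
Iteration 2:
  x_1 = (10 - (4)·-3.7500) / (5) = 5.0000
  x_2 = (-9 - (3)·5.0000) / (4) = -6.0000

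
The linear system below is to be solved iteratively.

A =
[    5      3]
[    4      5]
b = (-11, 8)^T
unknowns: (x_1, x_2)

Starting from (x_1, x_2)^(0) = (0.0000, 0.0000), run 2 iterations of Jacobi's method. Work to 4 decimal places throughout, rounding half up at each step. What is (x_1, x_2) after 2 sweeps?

(-3.1600, 3.3600)

Iteration 1:
  x_1 = (-11 - (3)·0.0000) / (5) = -2.2000
  x_2 = (8 - (4)·0.0000) / (5) = 1.6000
Iteration 2:
  x_1 = (-11 - (3)·1.6000) / (5) = -3.1600
  x_2 = (8 - (4)·-2.2000) / (5) = 3.3600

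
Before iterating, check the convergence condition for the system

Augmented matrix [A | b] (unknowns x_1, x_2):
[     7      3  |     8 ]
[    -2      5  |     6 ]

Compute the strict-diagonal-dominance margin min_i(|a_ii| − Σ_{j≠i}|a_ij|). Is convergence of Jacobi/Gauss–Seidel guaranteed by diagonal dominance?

3

row 1: |7| − (3) = 4
row 2: |5| − (2) = 3
minimum over rows = 3 → strictly diagonally dominant (convergence guaranteed)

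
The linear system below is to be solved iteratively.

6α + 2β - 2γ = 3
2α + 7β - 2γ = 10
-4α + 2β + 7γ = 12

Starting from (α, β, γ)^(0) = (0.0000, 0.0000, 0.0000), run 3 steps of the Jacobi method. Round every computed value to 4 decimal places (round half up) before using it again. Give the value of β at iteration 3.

1.7133

Iteration 1:
  α = (3 - (2)·0.0000 - (-2)·0.0000) / (6) = 0.5000
  β = (10 - (2)·0.0000 - (-2)·0.0000) / (7) = 1.4286
  γ = (12 - (-4)·0.0000 - (2)·0.0000) / (7) = 1.7143
Iteration 2:
  α = (3 - (2)·1.4286 - (-2)·1.7143) / (6) = 0.5952
  β = (10 - (2)·0.5000 - (-2)·1.7143) / (7) = 1.7755
  γ = (12 - (-4)·0.5000 - (2)·1.4286) / (7) = 1.5918
Iteration 3:
  α = (3 - (2)·1.7755 - (-2)·1.5918) / (6) = 0.4388
  β = (10 - (2)·0.5952 - (-2)·1.5918) / (7) = 1.7133
  γ = (12 - (-4)·0.5952 - (2)·1.7755) / (7) = 1.5471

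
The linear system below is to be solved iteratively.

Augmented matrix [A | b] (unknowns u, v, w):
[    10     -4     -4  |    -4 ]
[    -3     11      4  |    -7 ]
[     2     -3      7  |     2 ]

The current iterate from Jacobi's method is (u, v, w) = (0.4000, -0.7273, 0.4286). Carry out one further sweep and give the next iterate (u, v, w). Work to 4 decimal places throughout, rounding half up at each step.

(-0.5195, -0.6831, -0.1403)

One sweep:
  u = (-4 - (-4)·-0.7273 - (-4)·0.4286) / (10) = -0.5195
  v = (-7 - (-3)·0.4000 - (4)·0.4286) / (11) = -0.6831
  w = (2 - (2)·0.4000 - (-3)·-0.7273) / (7) = -0.1403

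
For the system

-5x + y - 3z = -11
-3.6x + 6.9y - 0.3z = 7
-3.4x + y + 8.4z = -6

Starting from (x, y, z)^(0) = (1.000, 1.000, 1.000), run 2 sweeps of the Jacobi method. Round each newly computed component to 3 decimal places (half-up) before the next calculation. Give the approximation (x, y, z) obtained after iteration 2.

(2.773, 1.935, -0.174)

Iteration 1:
  x = (-11 - (1)·1.000 - (-3)·1.000) / (-5) = 1.800
  y = (7 - (-3.6)·1.000 - (-0.3)·1.000) / (6.9) = 1.580
  z = (-6 - (-3.4)·1.000 - (1)·1.000) / (8.4) = -0.429
Iteration 2:
  x = (-11 - (1)·1.580 - (-3)·-0.429) / (-5) = 2.773
  y = (7 - (-3.6)·1.800 - (-0.3)·-0.429) / (6.9) = 1.935
  z = (-6 - (-3.4)·1.800 - (1)·1.580) / (8.4) = -0.174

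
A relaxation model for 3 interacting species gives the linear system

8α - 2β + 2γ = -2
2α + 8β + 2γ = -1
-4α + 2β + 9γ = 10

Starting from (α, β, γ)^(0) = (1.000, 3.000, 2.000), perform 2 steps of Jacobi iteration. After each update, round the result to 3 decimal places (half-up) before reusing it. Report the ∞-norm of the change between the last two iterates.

0.691

Iteration 1:
  α = (-2 - (-2)·3.000 - (2)·2.000) / (8) = 0.000
  β = (-1 - (2)·1.000 - (2)·2.000) / (8) = -0.875
  γ = (10 - (-4)·1.000 - (2)·3.000) / (9) = 0.889
Iteration 2:
  α = (-2 - (-2)·-0.875 - (2)·0.889) / (8) = -0.691
  β = (-1 - (2)·0.000 - (2)·0.889) / (8) = -0.347
  γ = (10 - (-4)·0.000 - (2)·-0.875) / (9) = 1.306
Change: (-0.691, 0.528, 0.417) → max |·| = 0.691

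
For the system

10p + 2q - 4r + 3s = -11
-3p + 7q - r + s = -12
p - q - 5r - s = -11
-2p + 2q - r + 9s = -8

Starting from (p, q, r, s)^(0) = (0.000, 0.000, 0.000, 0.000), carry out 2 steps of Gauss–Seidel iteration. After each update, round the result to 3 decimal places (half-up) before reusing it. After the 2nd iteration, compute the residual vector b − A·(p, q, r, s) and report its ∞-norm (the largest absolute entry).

Iteration 1:
  p = (-11 - (2)·0.000 - (-4)·0.000 - (3)·0.000) / (10) = -1.100
  q = (-12 - (-3)·-1.100 - (-1)·0.000 - (1)·0.000) / (7) = -2.186
  r = (-11 - (1)·-1.100 - (-1)·-2.186 - (-1)·0.000) / (-5) = 2.417
  s = (-8 - (-2)·-1.100 - (2)·-2.186 - (-1)·2.417) / (9) = -0.379
Iteration 2:
  p = (-11 - (2)·-2.186 - (-4)·2.417 - (3)·-0.379) / (10) = 0.418
  q = (-12 - (-3)·0.418 - (-1)·2.417 - (1)·-0.379) / (7) = -1.136
  r = (-11 - (1)·0.418 - (-1)·-1.136 - (-1)·-0.379) / (-5) = 2.587
  s = (-8 - (-2)·0.418 - (2)·-1.136 - (-1)·2.587) / (9) = -0.256
Residual b − A·x = (-1.792, 0.049, 0.125, -0.001); ∞-norm = 1.792

1.792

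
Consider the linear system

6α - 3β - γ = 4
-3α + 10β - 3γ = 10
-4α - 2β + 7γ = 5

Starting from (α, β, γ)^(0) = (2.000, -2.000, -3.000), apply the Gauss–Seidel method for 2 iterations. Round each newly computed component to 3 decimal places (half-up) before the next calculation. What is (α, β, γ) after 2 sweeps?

(0.624, 1.246, 1.427)

Iteration 1:
  α = (4 - (-3)·-2.000 - (-1)·-3.000) / (6) = -0.833
  β = (10 - (-3)·-0.833 - (-3)·-3.000) / (10) = -0.150
  γ = (5 - (-4)·-0.833 - (-2)·-0.150) / (7) = 0.195
Iteration 2:
  α = (4 - (-3)·-0.150 - (-1)·0.195) / (6) = 0.624
  β = (10 - (-3)·0.624 - (-3)·0.195) / (10) = 1.246
  γ = (5 - (-4)·0.624 - (-2)·1.246) / (7) = 1.427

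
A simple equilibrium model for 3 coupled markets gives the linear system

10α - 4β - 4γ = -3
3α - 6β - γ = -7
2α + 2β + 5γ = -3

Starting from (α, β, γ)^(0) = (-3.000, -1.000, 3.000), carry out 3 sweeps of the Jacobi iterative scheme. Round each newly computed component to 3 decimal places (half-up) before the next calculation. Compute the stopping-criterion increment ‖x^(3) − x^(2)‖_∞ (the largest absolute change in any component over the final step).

Iteration 1:
  α = (-3 - (-4)·-1.000 - (-4)·3.000) / (10) = 0.500
  β = (-7 - (3)·-3.000 - (-1)·3.000) / (-6) = -0.833
  γ = (-3 - (2)·-3.000 - (2)·-1.000) / (5) = 1.000
Iteration 2:
  α = (-3 - (-4)·-0.833 - (-4)·1.000) / (10) = -0.233
  β = (-7 - (3)·0.500 - (-1)·1.000) / (-6) = 1.250
  γ = (-3 - (2)·0.500 - (2)·-0.833) / (5) = -0.467
Iteration 3:
  α = (-3 - (-4)·1.250 - (-4)·-0.467) / (10) = 0.013
  β = (-7 - (3)·-0.233 - (-1)·-0.467) / (-6) = 1.128
  γ = (-3 - (2)·-0.233 - (2)·1.250) / (5) = -1.007
Change: (0.246, -0.122, -0.540) → max |·| = 0.540

0.540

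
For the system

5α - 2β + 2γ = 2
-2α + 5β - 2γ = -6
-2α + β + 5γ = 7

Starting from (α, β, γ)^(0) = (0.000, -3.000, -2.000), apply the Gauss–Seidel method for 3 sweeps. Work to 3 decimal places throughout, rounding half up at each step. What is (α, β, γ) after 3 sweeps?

Iteration 1:
  α = (2 - (-2)·-3.000 - (2)·-2.000) / (5) = 0.000
  β = (-6 - (-2)·0.000 - (-2)·-2.000) / (5) = -2.000
  γ = (7 - (-2)·0.000 - (1)·-2.000) / (5) = 1.800
Iteration 2:
  α = (2 - (-2)·-2.000 - (2)·1.800) / (5) = -1.120
  β = (-6 - (-2)·-1.120 - (-2)·1.800) / (5) = -0.928
  γ = (7 - (-2)·-1.120 - (1)·-0.928) / (5) = 1.138
Iteration 3:
  α = (2 - (-2)·-0.928 - (2)·1.138) / (5) = -0.426
  β = (-6 - (-2)·-0.426 - (-2)·1.138) / (5) = -0.915
  γ = (7 - (-2)·-0.426 - (1)·-0.915) / (5) = 1.413

(-0.426, -0.915, 1.413)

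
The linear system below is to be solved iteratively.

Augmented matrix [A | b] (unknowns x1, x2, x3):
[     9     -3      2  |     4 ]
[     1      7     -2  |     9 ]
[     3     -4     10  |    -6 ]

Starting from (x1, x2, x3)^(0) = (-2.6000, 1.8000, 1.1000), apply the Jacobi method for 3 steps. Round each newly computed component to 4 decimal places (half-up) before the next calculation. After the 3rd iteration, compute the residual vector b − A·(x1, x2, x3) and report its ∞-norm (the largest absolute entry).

Iteration 1:
  x1 = (4 - (-3)·1.8000 - (2)·1.1000) / (9) = 0.8000
  x2 = (9 - (1)·-2.6000 - (-2)·1.1000) / (7) = 1.9714
  x3 = (-6 - (3)·-2.6000 - (-4)·1.8000) / (10) = 0.9000
Iteration 2:
  x1 = (4 - (-3)·1.9714 - (2)·0.9000) / (9) = 0.9016
  x2 = (9 - (1)·0.8000 - (-2)·0.9000) / (7) = 1.4286
  x3 = (-6 - (3)·0.8000 - (-4)·1.9714) / (10) = -0.0514
Iteration 3:
  x1 = (4 - (-3)·1.4286 - (2)·-0.0514) / (9) = 0.9321
  x2 = (9 - (1)·0.9016 - (-2)·-0.0514) / (7) = 1.1422
  x3 = (-6 - (3)·0.9016 - (-4)·1.4286) / (10) = -0.2990
Residual b − A·x = (-0.3643, -0.5255, -1.2375); ∞-norm = 1.2375

1.2375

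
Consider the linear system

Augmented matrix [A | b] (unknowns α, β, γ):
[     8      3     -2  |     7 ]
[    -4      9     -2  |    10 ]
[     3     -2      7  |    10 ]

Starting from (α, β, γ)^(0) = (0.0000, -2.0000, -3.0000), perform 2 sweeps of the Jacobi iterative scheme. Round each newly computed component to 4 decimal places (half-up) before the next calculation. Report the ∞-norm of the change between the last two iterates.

1.2461

Iteration 1:
  α = (7 - (3)·-2.0000 - (-2)·-3.0000) / (8) = 0.8750
  β = (10 - (-4)·0.0000 - (-2)·-3.0000) / (9) = 0.4444
  γ = (10 - (3)·0.0000 - (-2)·-2.0000) / (7) = 0.8571
Iteration 2:
  α = (7 - (3)·0.4444 - (-2)·0.8571) / (8) = 0.9226
  β = (10 - (-4)·0.8750 - (-2)·0.8571) / (9) = 1.6905
  γ = (10 - (3)·0.8750 - (-2)·0.4444) / (7) = 1.1805
Change: (0.0476, 1.2461, 0.3234) → max |·| = 1.2461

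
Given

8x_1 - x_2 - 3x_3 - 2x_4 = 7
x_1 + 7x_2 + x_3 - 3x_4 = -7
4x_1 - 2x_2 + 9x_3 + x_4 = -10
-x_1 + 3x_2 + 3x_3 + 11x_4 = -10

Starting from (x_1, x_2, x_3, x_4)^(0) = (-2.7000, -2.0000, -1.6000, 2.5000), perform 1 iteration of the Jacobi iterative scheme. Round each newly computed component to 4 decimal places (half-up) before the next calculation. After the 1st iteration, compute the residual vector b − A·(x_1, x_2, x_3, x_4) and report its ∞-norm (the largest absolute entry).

Iteration 1:
  x_1 = (7 - (-1)·-2.0000 - (-3)·-1.6000 - (-2)·2.5000) / (8) = 0.6500
  x_2 = (-7 - (1)·-2.7000 - (1)·-1.6000 - (-3)·2.5000) / (7) = 0.6857
  x_3 = (-10 - (4)·-2.7000 - (-2)·-2.0000 - (1)·2.5000) / (9) = -0.6333
  x_4 = (-10 - (-1)·-2.7000 - (3)·-2.0000 - (3)·-1.6000) / (11) = -0.1727
Residual b − A·x = (0.2404, -12.3347, -5.3562, -7.6075); ∞-norm = 12.3347

12.3347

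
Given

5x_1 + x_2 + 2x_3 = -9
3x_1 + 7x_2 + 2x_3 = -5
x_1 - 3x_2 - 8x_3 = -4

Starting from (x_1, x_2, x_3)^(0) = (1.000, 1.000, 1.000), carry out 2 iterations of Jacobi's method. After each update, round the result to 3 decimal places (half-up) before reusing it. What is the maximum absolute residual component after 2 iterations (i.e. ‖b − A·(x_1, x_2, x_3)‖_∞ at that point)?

Iteration 1:
  x_1 = (-9 - (1)·1.000 - (2)·1.000) / (5) = -2.400
  x_2 = (-5 - (3)·1.000 - (2)·1.000) / (7) = -1.429
  x_3 = (-4 - (1)·1.000 - (-3)·1.000) / (-8) = 0.250
Iteration 2:
  x_1 = (-9 - (1)·-1.429 - (2)·0.250) / (5) = -1.614
  x_2 = (-5 - (3)·-2.400 - (2)·0.250) / (7) = 0.243
  x_3 = (-4 - (1)·-2.400 - (-3)·-1.429) / (-8) = 0.736
Residual b − A·x = (-2.645, -3.331, 4.231); ∞-norm = 4.231

4.231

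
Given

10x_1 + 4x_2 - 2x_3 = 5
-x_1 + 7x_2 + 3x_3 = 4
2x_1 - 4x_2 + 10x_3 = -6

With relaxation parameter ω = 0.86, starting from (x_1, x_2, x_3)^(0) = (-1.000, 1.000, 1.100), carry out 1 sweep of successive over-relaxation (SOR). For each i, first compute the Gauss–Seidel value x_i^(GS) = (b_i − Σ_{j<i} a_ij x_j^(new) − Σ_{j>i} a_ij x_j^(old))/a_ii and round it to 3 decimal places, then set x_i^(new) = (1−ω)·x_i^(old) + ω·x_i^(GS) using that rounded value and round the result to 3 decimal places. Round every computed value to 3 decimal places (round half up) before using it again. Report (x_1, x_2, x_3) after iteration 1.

(0.135, 0.242, -0.302)

Iteration 1:
  x_1: GS value = (5 - (4)·1.000 - (-2)·1.100) / (10) = 0.320;  x_1 ← (1−ω)·-1.000 + ω·0.320 = 0.135
  x_2: GS value = (4 - (-1)·0.135 - (3)·1.100) / (7) = 0.119;  x_2 ← (1−ω)·1.000 + ω·0.119 = 0.242
  x_3: GS value = (-6 - (2)·0.135 - (-4)·0.242) / (10) = -0.530;  x_3 ← (1−ω)·1.100 + ω·-0.530 = -0.302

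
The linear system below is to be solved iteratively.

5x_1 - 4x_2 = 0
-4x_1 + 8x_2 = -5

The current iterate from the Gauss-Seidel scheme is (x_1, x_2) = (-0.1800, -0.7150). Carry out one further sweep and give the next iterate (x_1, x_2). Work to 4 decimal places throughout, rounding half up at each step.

One sweep:
  x_1 = (0 - (-4)·-0.7150) / (5) = -0.5720
  x_2 = (-5 - (-4)·-0.5720) / (8) = -0.9110

(-0.5720, -0.9110)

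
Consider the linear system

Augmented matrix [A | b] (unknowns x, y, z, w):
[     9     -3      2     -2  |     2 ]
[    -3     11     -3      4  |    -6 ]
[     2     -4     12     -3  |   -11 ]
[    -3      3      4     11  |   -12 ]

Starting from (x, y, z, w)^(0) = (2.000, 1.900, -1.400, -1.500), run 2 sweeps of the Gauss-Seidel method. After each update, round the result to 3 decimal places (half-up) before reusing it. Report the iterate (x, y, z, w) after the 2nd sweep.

(0.437, -0.728, -1.303, -0.299)

Iteration 1:
  x = (2 - (-3)·1.900 - (2)·-1.400 - (-2)·-1.500) / (9) = 0.833
  y = (-6 - (-3)·0.833 - (-3)·-1.400 - (4)·-1.500) / (11) = -0.155
  z = (-11 - (2)·0.833 - (-4)·-0.155 - (-3)·-1.500) / (12) = -1.482
  w = (-12 - (-3)·0.833 - (3)·-0.155 - (4)·-1.482) / (11) = -0.283
Iteration 2:
  x = (2 - (-3)·-0.155 - (2)·-1.482 - (-2)·-0.283) / (9) = 0.437
  y = (-6 - (-3)·0.437 - (-3)·-1.482 - (4)·-0.283) / (11) = -0.728
  z = (-11 - (2)·0.437 - (-4)·-0.728 - (-3)·-0.283) / (12) = -1.303
  w = (-12 - (-3)·0.437 - (3)·-0.728 - (4)·-1.303) / (11) = -0.299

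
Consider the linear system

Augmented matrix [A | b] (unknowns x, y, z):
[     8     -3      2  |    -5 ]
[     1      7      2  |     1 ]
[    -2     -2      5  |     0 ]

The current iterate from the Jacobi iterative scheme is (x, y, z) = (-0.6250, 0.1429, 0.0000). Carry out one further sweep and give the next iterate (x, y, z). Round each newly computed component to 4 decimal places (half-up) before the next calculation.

One sweep:
  x = (-5 - (-3)·0.1429 - (2)·0.0000) / (8) = -0.5714
  y = (1 - (1)·-0.6250 - (2)·0.0000) / (7) = 0.2321
  z = (0 - (-2)·-0.6250 - (-2)·0.1429) / (5) = -0.1928

(-0.5714, 0.2321, -0.1928)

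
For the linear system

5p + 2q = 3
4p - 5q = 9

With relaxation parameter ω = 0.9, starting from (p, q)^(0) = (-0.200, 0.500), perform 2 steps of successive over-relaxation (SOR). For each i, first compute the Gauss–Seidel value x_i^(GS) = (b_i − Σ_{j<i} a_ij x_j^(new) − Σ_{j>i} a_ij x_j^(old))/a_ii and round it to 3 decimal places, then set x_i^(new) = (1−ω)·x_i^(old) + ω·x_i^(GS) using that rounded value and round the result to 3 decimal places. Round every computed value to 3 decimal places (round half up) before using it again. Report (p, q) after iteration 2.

(1.051, -0.996)

Iteration 1:
  p: GS value = (3 - (2)·0.500) / (5) = 0.400;  p ← (1−ω)·-0.200 + ω·0.400 = 0.340
  q: GS value = (9 - (4)·0.340) / (-5) = -1.528;  q ← (1−ω)·0.500 + ω·-1.528 = -1.325
Iteration 2:
  p: GS value = (3 - (2)·-1.325) / (5) = 1.130;  p ← (1−ω)·0.340 + ω·1.130 = 1.051
  q: GS value = (9 - (4)·1.051) / (-5) = -0.959;  q ← (1−ω)·-1.325 + ω·-0.959 = -0.996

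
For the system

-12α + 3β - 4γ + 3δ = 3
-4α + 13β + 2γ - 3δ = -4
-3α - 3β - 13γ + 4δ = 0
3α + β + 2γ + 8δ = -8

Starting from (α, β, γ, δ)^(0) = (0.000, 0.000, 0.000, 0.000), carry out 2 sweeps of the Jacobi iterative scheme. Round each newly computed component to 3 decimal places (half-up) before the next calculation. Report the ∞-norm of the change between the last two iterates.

0.327

Iteration 1:
  α = (3 - (3)·0.000 - (-4)·0.000 - (3)·0.000) / (-12) = -0.250
  β = (-4 - (-4)·0.000 - (2)·0.000 - (-3)·0.000) / (13) = -0.308
  γ = (0 - (-3)·0.000 - (-3)·0.000 - (4)·0.000) / (-13) = 0.000
  δ = (-8 - (3)·0.000 - (1)·0.000 - (2)·0.000) / (8) = -1.000
Iteration 2:
  α = (3 - (3)·-0.308 - (-4)·0.000 - (3)·-1.000) / (-12) = -0.577
  β = (-4 - (-4)·-0.250 - (2)·0.000 - (-3)·-1.000) / (13) = -0.615
  γ = (0 - (-3)·-0.250 - (-3)·-0.308 - (4)·-1.000) / (-13) = -0.179
  δ = (-8 - (3)·-0.250 - (1)·-0.308 - (2)·0.000) / (8) = -0.868
Change: (-0.327, -0.307, -0.179, 0.132) → max |·| = 0.327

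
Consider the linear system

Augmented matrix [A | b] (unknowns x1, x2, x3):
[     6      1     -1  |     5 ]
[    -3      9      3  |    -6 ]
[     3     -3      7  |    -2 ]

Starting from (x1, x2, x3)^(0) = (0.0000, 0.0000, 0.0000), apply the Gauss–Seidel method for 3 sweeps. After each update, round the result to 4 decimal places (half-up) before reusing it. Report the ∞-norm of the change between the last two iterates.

Iteration 1:
  x1 = (5 - (1)·0.0000 - (-1)·0.0000) / (6) = 0.8333
  x2 = (-6 - (-3)·0.8333 - (3)·0.0000) / (9) = -0.3889
  x3 = (-2 - (3)·0.8333 - (-3)·-0.3889) / (7) = -0.8095
Iteration 2:
  x1 = (5 - (1)·-0.3889 - (-1)·-0.8095) / (6) = 0.7632
  x2 = (-6 - (-3)·0.7632 - (3)·-0.8095) / (9) = -0.1424
  x3 = (-2 - (3)·0.7632 - (-3)·-0.1424) / (7) = -0.6738
Iteration 3:
  x1 = (5 - (1)·-0.1424 - (-1)·-0.6738) / (6) = 0.7448
  x2 = (-6 - (-3)·0.7448 - (3)·-0.6738) / (9) = -0.1938
  x3 = (-2 - (3)·0.7448 - (-3)·-0.1938) / (7) = -0.6880
Change: (-0.0184, -0.0514, -0.0142) → max |·| = 0.0514

0.0514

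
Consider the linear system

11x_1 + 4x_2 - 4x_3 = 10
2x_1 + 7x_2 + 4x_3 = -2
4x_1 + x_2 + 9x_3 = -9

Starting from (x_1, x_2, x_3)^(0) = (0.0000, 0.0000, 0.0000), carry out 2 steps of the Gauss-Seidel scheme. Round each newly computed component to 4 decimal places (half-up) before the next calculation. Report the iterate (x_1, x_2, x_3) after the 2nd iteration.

Iteration 1:
  x_1 = (10 - (4)·0.0000 - (-4)·0.0000) / (11) = 0.9091
  x_2 = (-2 - (2)·0.9091 - (4)·0.0000) / (7) = -0.5455
  x_3 = (-9 - (4)·0.9091 - (1)·-0.5455) / (9) = -1.3434
Iteration 2:
  x_1 = (10 - (4)·-0.5455 - (-4)·-1.3434) / (11) = 0.6189
  x_2 = (-2 - (2)·0.6189 - (4)·-1.3434) / (7) = 0.3051
  x_3 = (-9 - (4)·0.6189 - (1)·0.3051) / (9) = -1.3090

(0.6189, 0.3051, -1.3090)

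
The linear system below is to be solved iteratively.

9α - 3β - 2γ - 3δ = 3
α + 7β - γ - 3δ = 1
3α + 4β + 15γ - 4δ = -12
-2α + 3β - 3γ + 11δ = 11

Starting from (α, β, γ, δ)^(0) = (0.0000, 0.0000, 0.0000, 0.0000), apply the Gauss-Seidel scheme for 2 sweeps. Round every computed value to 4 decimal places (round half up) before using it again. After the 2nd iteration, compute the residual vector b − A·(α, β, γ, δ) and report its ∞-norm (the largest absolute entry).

0.8762

Iteration 1:
  α = (3 - (-3)·0.0000 - (-2)·0.0000 - (-3)·0.0000) / (9) = 0.3333
  β = (1 - (1)·0.3333 - (-1)·0.0000 - (-3)·0.0000) / (7) = 0.0952
  γ = (-12 - (3)·0.3333 - (4)·0.0952 - (-4)·0.0000) / (15) = -0.8920
  δ = (11 - (-2)·0.3333 - (3)·0.0952 - (-3)·-0.8920) / (11) = 0.7914
Iteration 2:
  α = (3 - (-3)·0.0952 - (-2)·-0.8920 - (-3)·0.7914) / (9) = 0.4306
  β = (1 - (1)·0.4306 - (-1)·-0.8920 - (-3)·0.7914) / (7) = 0.2931
  γ = (-12 - (3)·0.4306 - (4)·0.2931 - (-4)·0.7914) / (15) = -0.7532
  δ = (11 - (-2)·0.4306 - (3)·0.2931 - (-3)·-0.7532) / (11) = 0.7929
Residual b − A·x = (0.8762, 0.1432, 0.0054, 0.0004); ∞-norm = 0.8762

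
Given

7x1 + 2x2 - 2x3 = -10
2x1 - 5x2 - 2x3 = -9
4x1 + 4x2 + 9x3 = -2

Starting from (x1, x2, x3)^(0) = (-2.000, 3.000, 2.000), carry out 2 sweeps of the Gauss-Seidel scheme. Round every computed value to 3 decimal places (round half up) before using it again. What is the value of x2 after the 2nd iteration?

Iteration 1:
  x1 = (-10 - (2)·3.000 - (-2)·2.000) / (7) = -1.714
  x2 = (-9 - (2)·-1.714 - (-2)·2.000) / (-5) = 0.314
  x3 = (-2 - (4)·-1.714 - (4)·0.314) / (9) = 0.400
Iteration 2:
  x1 = (-10 - (2)·0.314 - (-2)·0.400) / (7) = -1.404
  x2 = (-9 - (2)·-1.404 - (-2)·0.400) / (-5) = 1.078
  x3 = (-2 - (4)·-1.404 - (4)·1.078) / (9) = -0.077

1.078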